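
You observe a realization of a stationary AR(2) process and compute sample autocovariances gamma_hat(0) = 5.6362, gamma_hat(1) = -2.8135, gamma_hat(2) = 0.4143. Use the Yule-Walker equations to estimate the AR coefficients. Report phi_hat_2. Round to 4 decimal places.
\hat\phi_{2} = -0.2340

The Yule-Walker equations for an AR(p) process read, in matrix form,
  Gamma_p phi = r_p,   with   (Gamma_p)_{ij} = gamma(|i - j|),
                       (r_p)_i = gamma(i),   i,j = 1..p.
Substitute the sample gammas (Toeplitz matrix and right-hand side of size 2):
  Gamma_p = [[5.6362, -2.8135], [-2.8135, 5.6362]]
  r_p     = [-2.8135, 0.4143]
Written out:
  5.6362 phi_1 - 2.8135 phi_2 = -2.8135
  -2.8135 phi_1 + 5.6362 phi_2 = 0.4143
Solve by Cramer's rule:
  det = gamma(0)^2 - gamma(1)^2 = (5.6362)^2 - (-2.8135)^2 = 31.76675044 - 7.91578225 = 23.85096819
  phi_hat_1 = [gamma(1) gamma(0) - gamma(1) gamma(2)] / det = [(-2.8135)(5.6362) - (-2.8135)(0.4143)] / 23.85096819 = -14.69181565 / 23.85096819 = -0.616
  phi_hat_2 = [gamma(0) gamma(2) - gamma(1)^2] / det = [(5.6362)(0.4143) - (-2.8135)^2] / 23.85096819 = -5.58070459 / 23.85096819 = -0.234
So phi_hat = [-0.6160, -0.2340].
Therefore phi_hat_2 = -0.2340.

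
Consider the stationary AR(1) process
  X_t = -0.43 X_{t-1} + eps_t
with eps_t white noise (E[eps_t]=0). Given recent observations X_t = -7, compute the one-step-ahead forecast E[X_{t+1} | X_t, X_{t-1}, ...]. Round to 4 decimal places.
E[X_{t+1} \mid \mathcal F_t] = 3.0100

For an AR(p) model X_t = c + sum_i phi_i X_{t-i} + eps_t, the
one-step-ahead conditional mean is
  E[X_{t+1} | X_t, ...] = c + sum_i phi_i X_{t+1-i}.
Substitute known values:
  E[X_{t+1} | ...] = (-0.43) * (-7)
                   = 3.0100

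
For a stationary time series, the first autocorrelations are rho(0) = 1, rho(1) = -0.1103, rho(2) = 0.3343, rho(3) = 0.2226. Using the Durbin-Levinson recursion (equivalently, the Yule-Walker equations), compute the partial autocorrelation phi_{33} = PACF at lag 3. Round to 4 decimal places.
\phi_{33} = 0.3210

The PACF at lag k is phi_{kk}, the last component of the solution
to the Yule-Walker system G_k phi = r_k where
  (G_k)_{ij} = rho(|i - j|), (r_k)_i = rho(i), i,j = 1..k.
Equivalently, Durbin-Levinson gives phi_{kk} iteratively:
  phi_{11} = rho(1)
  phi_{kk} = [rho(k) - sum_{j=1..k-1} phi_{k-1,j} rho(k-j)]
            / [1 - sum_{j=1..k-1} phi_{k-1,j} rho(j)],
  phi_{k,j} = phi_{k-1,j} - phi_{kk} phi_{k-1,k-j},  j = 1..k-1.
Step k = 1:
  phi_11 = rho(1) = -0.1103.
Step k = 2:
  phi_22 = [rho(2) - phi_11 rho(1)] / [1 - phi_11 rho(1)] = [0.3343 - (-0.1103)(-0.1103)] / [1 - (-0.1103)(-0.1103)]
         = 0.32213391 / 0.98783391 = 0.326101.
  Update: phi_21 = phi_11 - phi_22 phi_11 = -0.1103 - (0.326101)(-0.1103) = -0.074331.
Step k = 3:
  phi_33 = [rho(3) - phi_21 rho(2) - phi_22 rho(1)] / [1 - phi_21 rho(1) - phi_22 rho(2)]
    numerator   = 0.2226 - (-0.074331)(0.3343) - (0.326101)(-0.1103) = 0.28341783
    denominator = 1 - (-0.074331)(-0.1103) - (0.326101)(0.3343) = 0.88278563
  phi_33 = 0.28341783 / 0.88278563 = 0.321.
Therefore phi_{33} = 0.3210.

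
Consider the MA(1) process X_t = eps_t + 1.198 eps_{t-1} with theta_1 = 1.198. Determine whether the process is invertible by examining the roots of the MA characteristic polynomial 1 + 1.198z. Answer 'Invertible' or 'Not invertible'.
\text{Not invertible}

The MA(q) characteristic polynomial is P(z) = 1 + 1.198z.
Invertibility requires all roots to lie outside the unit circle, i.e. |z| > 1 for every root.
This is linear in z: 1 + (1.198) z = 0  =>  z = -1/(1.198) = -0.834725,  |z| = 0.834725.
Moduli of all roots: 0.8347.
All moduli strictly greater than 1? No.
Verdict: Not invertible.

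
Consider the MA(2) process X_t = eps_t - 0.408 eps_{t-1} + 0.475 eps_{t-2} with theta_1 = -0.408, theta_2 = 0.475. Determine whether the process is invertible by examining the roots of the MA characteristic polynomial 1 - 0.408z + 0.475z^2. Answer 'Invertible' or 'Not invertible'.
\text{Invertible}

The MA(q) characteristic polynomial is P(z) = 1 - 0.408z + 0.475z^2.
Invertibility requires all roots to lie outside the unit circle, i.e. |z| > 1 for every root.
Set 1 + (-0.408) z + (0.475) z^2 = 0, i.e. a z^2 + b z + c = 0 with a = 0.475, b = -0.408, c = 1.
Discriminant D = b^2 - 4ac = (-0.408)^2 - 4*(0.475)*1 = 0.166464 - (1.9) = -1.733536.
D < 0, so the roots are the complex-conjugate pair z = (-b +/- i sqrt(-D)) / (2a) = 0.4295 +/- 1.3859i.
For a conjugate pair |z|^2 = z * conj(z) = (product of roots) = c/a = 1/(0.475) = 2.105263, so |z| = sqrt(2.105263) = 1.451 for both roots.
Moduli of all roots: 1.4510, 1.4510.
All moduli strictly greater than 1? Yes.
Verdict: Invertible.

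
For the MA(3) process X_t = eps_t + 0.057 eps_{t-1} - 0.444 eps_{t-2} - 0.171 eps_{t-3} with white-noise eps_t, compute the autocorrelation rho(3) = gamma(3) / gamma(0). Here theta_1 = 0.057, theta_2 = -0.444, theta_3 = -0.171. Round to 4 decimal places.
\rho(3) = -0.1391

For an MA(q) process with theta_0 = 1, the autocovariance is
  gamma(k) = sigma^2 * sum_{i=0..q-k} theta_i * theta_{i+k},
and rho(k) = gamma(k) / gamma(0). Sigma^2 cancels.
  numerator   = (1)*(-0.171) = -0.171.
  denominator = (1)^2 + (0.057)^2 + (-0.444)^2 + (-0.171)^2 = 1.229626.
  rho(3) = -0.171 / 1.229626 = -0.1391.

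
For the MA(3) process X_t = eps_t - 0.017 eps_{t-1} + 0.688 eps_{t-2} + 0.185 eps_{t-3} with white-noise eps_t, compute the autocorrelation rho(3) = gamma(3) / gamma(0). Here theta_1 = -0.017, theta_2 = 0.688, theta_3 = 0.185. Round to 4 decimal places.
\rho(3) = 0.1227

For an MA(q) process with theta_0 = 1, the autocovariance is
  gamma(k) = sigma^2 * sum_{i=0..q-k} theta_i * theta_{i+k},
and rho(k) = gamma(k) / gamma(0). Sigma^2 cancels.
  numerator   = (1)*(0.185) = 0.185.
  denominator = (1)^2 + (-0.017)^2 + (0.688)^2 + (0.185)^2 = 1.507858.
  rho(3) = 0.185 / 1.507858 = 0.1227.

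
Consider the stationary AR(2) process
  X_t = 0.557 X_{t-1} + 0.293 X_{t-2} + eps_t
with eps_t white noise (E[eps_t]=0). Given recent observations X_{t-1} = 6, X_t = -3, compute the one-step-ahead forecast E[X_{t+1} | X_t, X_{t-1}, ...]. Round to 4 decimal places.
E[X_{t+1} \mid \mathcal F_t] = 0.0870

For an AR(p) model X_t = c + sum_i phi_i X_{t-i} + eps_t, the
one-step-ahead conditional mean is
  E[X_{t+1} | X_t, ...] = c + sum_i phi_i X_{t+1-i}.
Substitute known values:
  E[X_{t+1} | ...] = (0.557) * (-3) + (0.293) * (6)
                   = 0.0870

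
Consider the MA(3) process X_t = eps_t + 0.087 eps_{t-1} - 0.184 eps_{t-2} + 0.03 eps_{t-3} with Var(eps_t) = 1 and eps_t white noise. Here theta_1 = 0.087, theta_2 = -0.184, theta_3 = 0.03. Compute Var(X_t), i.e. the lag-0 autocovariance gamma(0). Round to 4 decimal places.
\gamma(0) = 1.0423

For an MA(q) process X_t = eps_t + sum_i theta_i eps_{t-i} with
Var(eps_t) = sigma^2, the variance is
  gamma(0) = sigma^2 * (1 + sum_i theta_i^2).
  sum_i theta_i^2 = (0.087)^2 + (-0.184)^2 + (0.03)^2 = 0.007569 + 0.033856 + 0.0009 = 0.042325.
  gamma(0) = 1 * (1 + 0.042325) = 1 * 1.042325 = 1.042325, which rounds to 1.0423.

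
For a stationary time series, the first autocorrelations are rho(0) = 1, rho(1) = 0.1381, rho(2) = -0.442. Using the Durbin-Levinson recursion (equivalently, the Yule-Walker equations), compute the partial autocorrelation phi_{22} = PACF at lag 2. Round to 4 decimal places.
\phi_{22} = -0.4700

The PACF at lag k is phi_{kk}, the last component of the solution
to the Yule-Walker system G_k phi = r_k where
  (G_k)_{ij} = rho(|i - j|), (r_k)_i = rho(i), i,j = 1..k.
Equivalently, Durbin-Levinson gives phi_{kk} iteratively:
  phi_{11} = rho(1)
  phi_{kk} = [rho(k) - sum_{j=1..k-1} phi_{k-1,j} rho(k-j)]
            / [1 - sum_{j=1..k-1} phi_{k-1,j} rho(j)],
  phi_{k,j} = phi_{k-1,j} - phi_{kk} phi_{k-1,k-j},  j = 1..k-1.
Step k = 1:
  phi_11 = rho(1) = 0.1381.
Step k = 2:
  phi_22 = [rho(2) - phi_11 rho(1)] / [1 - phi_11 rho(1)] = [-0.442 - (0.1381)(0.1381)] / [1 - (0.1381)(0.1381)]
         = -0.46107161 / 0.98092839 = -0.47.
Therefore phi_{22} = -0.4700.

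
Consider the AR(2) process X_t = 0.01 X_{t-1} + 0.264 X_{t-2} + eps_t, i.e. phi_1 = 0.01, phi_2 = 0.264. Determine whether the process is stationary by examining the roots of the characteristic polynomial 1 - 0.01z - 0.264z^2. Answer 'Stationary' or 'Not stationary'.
\text{Stationary}

The AR(p) characteristic polynomial is P(z) = 1 - 0.01z - 0.264z^2.
Stationarity requires all roots to lie outside the unit circle, i.e. |z| > 1 for every root.
Set 1 + (-0.01) z + (-0.264) z^2 = 0, i.e. a z^2 + b z + c = 0 with a = -0.264, b = -0.01, c = 1.
Discriminant D = b^2 - 4ac = (-0.01)^2 - 4*(-0.264)*1 = 0.0001 - (-1.056) = 1.0561.
D >= 0, so the roots are real: z = (-b +/- sqrt(D)) / (2a) = (0.01 +/- 1.027667) / (-0.528).
  z_1 = (0.01 + 1.027667) / (-0.528) = -1.9653,   |z_1| = 1.9653.
  z_2 = (0.01 - 1.027667) / (-0.528) = 1.9274,   |z_2| = 1.9274.
Moduli of all roots: 1.9653, 1.9274.
All moduli strictly greater than 1? Yes.
Verdict: Stationary.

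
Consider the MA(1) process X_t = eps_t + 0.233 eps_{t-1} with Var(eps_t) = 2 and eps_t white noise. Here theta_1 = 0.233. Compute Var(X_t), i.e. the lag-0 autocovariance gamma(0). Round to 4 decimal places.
\gamma(0) = 2.1086

For an MA(q) process X_t = eps_t + sum_i theta_i eps_{t-i} with
Var(eps_t) = sigma^2, the variance is
  gamma(0) = sigma^2 * (1 + sum_i theta_i^2).
  sum_i theta_i^2 = (0.233)^2 = 0.054289.
  gamma(0) = 2 * (1 + 0.054289) = 2 * 1.054289 = 2.108578, which rounds to 2.1086.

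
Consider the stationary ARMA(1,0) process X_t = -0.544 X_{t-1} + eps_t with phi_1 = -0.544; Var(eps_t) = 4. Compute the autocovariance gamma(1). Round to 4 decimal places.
\gamma(1) = -3.0906

Multiply the model equation by X_{t-k} and take expectations. With theta_0 = psi_0 = 1 and psi_j the MA(infinity) weights, this gives
  gamma(k) - sum_i phi_i gamma(k-i) = c_k,
  c_k = sigma^2 * sum_{j=k..q} theta_j psi_{j-k}   (c_k = 0 for k > q),
using gamma(-m) = gamma(m).
Pure AR (q = 0): c_0 = sigma^2 = 4, c_k = 0 for k >= 1.
Equations for k = 0 and k = 1 (AR order 1):
  gamma(0) = phi_1 gamma(1) + c_0
  gamma(1) = phi_1 gamma(0) + c_1
Substituting the second into the first: gamma(0) (1 - phi_1^2) = c_0 + phi_1 c_1, so
  gamma(0) = c_0 / (1 - phi_1^2) = 4 / (1 - (-0.544)^2) = 4 / 0.704064 = 5.681302.
  gamma(1) = phi_1 gamma(0) = (-0.544)(5.681302) = -3.090628.
Therefore gamma(1) = -3.0906 (to 4 decimal places).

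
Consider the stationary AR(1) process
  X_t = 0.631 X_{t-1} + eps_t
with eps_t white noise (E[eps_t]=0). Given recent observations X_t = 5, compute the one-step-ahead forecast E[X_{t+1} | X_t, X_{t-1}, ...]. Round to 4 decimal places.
E[X_{t+1} \mid \mathcal F_t] = 3.1550

For an AR(p) model X_t = c + sum_i phi_i X_{t-i} + eps_t, the
one-step-ahead conditional mean is
  E[X_{t+1} | X_t, ...] = c + sum_i phi_i X_{t+1-i}.
Substitute known values:
  E[X_{t+1} | ...] = (0.631) * (5)
                   = 3.1550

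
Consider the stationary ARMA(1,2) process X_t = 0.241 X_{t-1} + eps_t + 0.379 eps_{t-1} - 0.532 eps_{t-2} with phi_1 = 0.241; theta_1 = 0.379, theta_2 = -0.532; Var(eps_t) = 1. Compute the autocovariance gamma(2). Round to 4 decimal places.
\gamma(2) = -0.4307

Multiply the model equation by X_{t-k} and take expectations. With theta_0 = psi_0 = 1 and psi_j the MA(infinity) weights, this gives
  gamma(k) - sum_i phi_i gamma(k-i) = c_k,
  c_k = sigma^2 * sum_{j=k..q} theta_j psi_{j-k}   (c_k = 0 for k > q),
using gamma(-m) = gamma(m).
psi-weights needed (psi_j = theta_j + sum_i phi_i psi_{j-i}):
  psi_1 = theta_1 + phi_1 = 0.379 + (0.241) = 0.62
  psi_2 = theta_2 + phi_1 psi_1 = -0.532 + (0.241)(0.62) = -0.38258
Right-hand sides:
  c_0 = sigma^2 (1 + theta_1 psi_1 + theta_2 psi_2) = 1 * (1 + (0.379)(0.62) + (-0.532)(-0.38258)) = 1 * 1.438513 = 1.438513
  c_1 = sigma^2 (theta_1 + theta_2 psi_1) = 1 * (0.379 + (-0.532)(0.62)) = 0.04916
  c_2 = sigma^2 theta_2 = 1 * (-0.532) = -0.532
Equations for k = 0 and k = 1 (AR order 1):
  gamma(0) = phi_1 gamma(1) + c_0
  gamma(1) = phi_1 gamma(0) + c_1
Substituting the second into the first: gamma(0) (1 - phi_1^2) = c_0 + phi_1 c_1, so
  gamma(0) = (c_0 + phi_1 c_1) / (1 - phi_1^2) = (1.438513 + (0.241)(0.04916)) / (1 - (0.241)^2) = 1.45036 / 0.941919 = 1.539793.
  gamma(1) = phi_1 gamma(0) + c_1 = (0.241)(1.539793) + (0.04916) = 0.42025.
For k = 2: gamma(2) = phi_1 gamma(1) + c_2
  = (0.241)(0.42025) + (-0.532) = -0.43072.
Therefore gamma(2) = -0.4307 (to 4 decimal places).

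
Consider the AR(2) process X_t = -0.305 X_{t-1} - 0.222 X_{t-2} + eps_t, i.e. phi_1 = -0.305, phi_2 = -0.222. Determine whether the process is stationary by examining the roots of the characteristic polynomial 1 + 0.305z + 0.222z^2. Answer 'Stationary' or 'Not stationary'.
\text{Stationary}

The AR(p) characteristic polynomial is P(z) = 1 + 0.305z + 0.222z^2.
Stationarity requires all roots to lie outside the unit circle, i.e. |z| > 1 for every root.
Set 1 + (0.305) z + (0.222) z^2 = 0, i.e. a z^2 + b z + c = 0 with a = 0.222, b = 0.305, c = 1.
Discriminant D = b^2 - 4ac = (0.305)^2 - 4*(0.222)*1 = 0.093025 - (0.888) = -0.794975.
D < 0, so the roots are the complex-conjugate pair z = (-b +/- i sqrt(-D)) / (2a) = -0.6869 +/- 2.0081i.
For a conjugate pair |z|^2 = z * conj(z) = (product of roots) = c/a = 1/(0.222) = 4.504505, so |z| = sqrt(4.504505) = 2.1224 for both roots.
Moduli of all roots: 2.1224, 2.1224.
All moduli strictly greater than 1? Yes.
Verdict: Stationary.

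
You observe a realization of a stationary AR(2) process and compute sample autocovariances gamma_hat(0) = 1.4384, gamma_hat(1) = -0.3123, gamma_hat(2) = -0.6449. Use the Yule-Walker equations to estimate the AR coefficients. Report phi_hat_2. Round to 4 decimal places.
\hat\phi_{2} = -0.5200

The Yule-Walker equations for an AR(p) process read, in matrix form,
  Gamma_p phi = r_p,   with   (Gamma_p)_{ij} = gamma(|i - j|),
                       (r_p)_i = gamma(i),   i,j = 1..p.
Substitute the sample gammas (Toeplitz matrix and right-hand side of size 2):
  Gamma_p = [[1.4384, -0.3123], [-0.3123, 1.4384]]
  r_p     = [-0.3123, -0.6449]
Written out:
  1.4384 phi_1 - 0.3123 phi_2 = -0.3123
  -0.3123 phi_1 + 1.4384 phi_2 = -0.6449
Solve by Cramer's rule:
  det = gamma(0)^2 - gamma(1)^2 = (1.4384)^2 - (-0.3123)^2 = 2.06899456 - 0.09753129 = 1.97146327
  phi_hat_1 = [gamma(1) gamma(0) - gamma(1) gamma(2)] / det = [(-0.3123)(1.4384) - (-0.3123)(-0.6449)] / 1.97146327 = -0.65061459 / 1.97146327 = -0.33
  phi_hat_2 = [gamma(0) gamma(2) - gamma(1)^2] / det = [(1.4384)(-0.6449) - (-0.3123)^2] / 1.97146327 = -1.02515545 / 1.97146327 = -0.52
So phi_hat = [-0.3300, -0.5200].
Therefore phi_hat_2 = -0.5200.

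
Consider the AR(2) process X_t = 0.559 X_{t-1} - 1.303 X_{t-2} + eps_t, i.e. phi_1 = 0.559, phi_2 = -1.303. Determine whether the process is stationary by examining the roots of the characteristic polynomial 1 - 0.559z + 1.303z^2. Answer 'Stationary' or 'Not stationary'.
\text{Not stationary}

The AR(p) characteristic polynomial is P(z) = 1 - 0.559z + 1.303z^2.
Stationarity requires all roots to lie outside the unit circle, i.e. |z| > 1 for every root.
Set 1 + (-0.559) z + (1.303) z^2 = 0, i.e. a z^2 + b z + c = 0 with a = 1.303, b = -0.559, c = 1.
Discriminant D = b^2 - 4ac = (-0.559)^2 - 4*(1.303)*1 = 0.312481 - (5.212) = -4.899519.
D < 0, so the roots are the complex-conjugate pair z = (-b +/- i sqrt(-D)) / (2a) = 0.2145 +/- 0.8494i.
For a conjugate pair |z|^2 = z * conj(z) = (product of roots) = c/a = 1/(1.303) = 0.76746, so |z| = sqrt(0.76746) = 0.876 for both roots.
Moduli of all roots: 0.8760, 0.8760.
All moduli strictly greater than 1? No.
Verdict: Not stationary.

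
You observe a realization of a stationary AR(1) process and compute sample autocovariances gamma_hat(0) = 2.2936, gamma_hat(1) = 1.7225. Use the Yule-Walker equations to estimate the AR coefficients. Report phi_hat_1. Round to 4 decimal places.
\hat\phi_{1} = 0.7510

The Yule-Walker equations for an AR(p) process read, in matrix form,
  Gamma_p phi = r_p,   with   (Gamma_p)_{ij} = gamma(|i - j|),
                       (r_p)_i = gamma(i),   i,j = 1..p.
Substitute the sample gammas (Toeplitz matrix and right-hand side of size 1):
  Gamma_p = [[2.2936]]
  r_p     = [1.7225]
With p = 1 this is the single equation gamma(0) phi_1 = gamma(1):
  phi_hat_1 = gamma(1) / gamma(0) = 1.7225 / 2.2936 = 0.7510.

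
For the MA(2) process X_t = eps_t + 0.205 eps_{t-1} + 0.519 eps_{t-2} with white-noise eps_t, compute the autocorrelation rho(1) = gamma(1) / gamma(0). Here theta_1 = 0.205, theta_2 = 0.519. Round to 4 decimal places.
\rho(1) = 0.2375

For an MA(q) process with theta_0 = 1, the autocovariance is
  gamma(k) = sigma^2 * sum_{i=0..q-k} theta_i * theta_{i+k},
and rho(k) = gamma(k) / gamma(0). Sigma^2 cancels.
  numerator   = (1)*(0.205) + (0.205)*(0.519) = 0.311395.
  denominator = (1)^2 + (0.205)^2 + (0.519)^2 = 1.311386.
  rho(1) = 0.311395 / 1.311386 = 0.2375.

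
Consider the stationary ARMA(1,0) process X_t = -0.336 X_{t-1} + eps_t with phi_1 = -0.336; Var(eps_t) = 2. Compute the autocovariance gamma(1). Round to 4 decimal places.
\gamma(1) = -0.7575

Multiply the model equation by X_{t-k} and take expectations. With theta_0 = psi_0 = 1 and psi_j the MA(infinity) weights, this gives
  gamma(k) - sum_i phi_i gamma(k-i) = c_k,
  c_k = sigma^2 * sum_{j=k..q} theta_j psi_{j-k}   (c_k = 0 for k > q),
using gamma(-m) = gamma(m).
Pure AR (q = 0): c_0 = sigma^2 = 2, c_k = 0 for k >= 1.
Equations for k = 0 and k = 1 (AR order 1):
  gamma(0) = phi_1 gamma(1) + c_0
  gamma(1) = phi_1 gamma(0) + c_1
Substituting the second into the first: gamma(0) (1 - phi_1^2) = c_0 + phi_1 c_1, so
  gamma(0) = c_0 / (1 - phi_1^2) = 2 / (1 - (-0.336)^2) = 2 / 0.887104 = 2.254527.
  gamma(1) = phi_1 gamma(0) = (-0.336)(2.254527) = -0.757521.
Therefore gamma(1) = -0.7575 (to 4 decimal places).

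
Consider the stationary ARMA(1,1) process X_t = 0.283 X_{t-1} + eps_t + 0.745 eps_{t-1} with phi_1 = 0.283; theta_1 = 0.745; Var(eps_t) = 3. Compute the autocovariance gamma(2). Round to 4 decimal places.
\gamma(2) = 1.1488

Multiply the model equation by X_{t-k} and take expectations. With theta_0 = psi_0 = 1 and psi_j the MA(infinity) weights, this gives
  gamma(k) - sum_i phi_i gamma(k-i) = c_k,
  c_k = sigma^2 * sum_{j=k..q} theta_j psi_{j-k}   (c_k = 0 for k > q),
using gamma(-m) = gamma(m).
psi-weights needed (psi_j = theta_j + sum_i phi_i psi_{j-i}):
  psi_1 = theta_1 + phi_1 = 0.745 + (0.283) = 1.028
Right-hand sides:
  c_0 = sigma^2 (1 + theta_1 psi_1) = 3 * (1 + (0.745)(1.028)) = 3 * 1.76586 = 5.29758
  c_1 = sigma^2 theta_1 = 3 * (0.745) = 2.235
  c_2 = 0
Equations for k = 0 and k = 1 (AR order 1):
  gamma(0) = phi_1 gamma(1) + c_0
  gamma(1) = phi_1 gamma(0) + c_1
Substituting the second into the first: gamma(0) (1 - phi_1^2) = c_0 + phi_1 c_1, so
  gamma(0) = (c_0 + phi_1 c_1) / (1 - phi_1^2) = (5.29758 + (0.283)(2.235)) / (1 - (0.283)^2) = 5.930085 / 0.919911 = 6.446368.
  gamma(1) = phi_1 gamma(0) + c_1 = (0.283)(6.446368) + (2.235) = 4.059322.
For k = 2 (> q): gamma(2) = phi_1 gamma(1) = (0.283)(4.059322) = 1.148788.
Therefore gamma(2) = 1.1488 (to 4 decimal places).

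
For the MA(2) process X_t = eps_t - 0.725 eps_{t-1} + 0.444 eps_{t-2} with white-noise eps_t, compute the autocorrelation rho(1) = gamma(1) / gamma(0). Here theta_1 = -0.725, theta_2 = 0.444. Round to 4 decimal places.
\rho(1) = -0.6077

For an MA(q) process with theta_0 = 1, the autocovariance is
  gamma(k) = sigma^2 * sum_{i=0..q-k} theta_i * theta_{i+k},
and rho(k) = gamma(k) / gamma(0). Sigma^2 cancels.
  numerator   = (1)*(-0.725) + (-0.725)*(0.444) = -1.0469.
  denominator = (1)^2 + (-0.725)^2 + (0.444)^2 = 1.722761.
  rho(1) = -1.0469 / 1.722761 = -0.6077.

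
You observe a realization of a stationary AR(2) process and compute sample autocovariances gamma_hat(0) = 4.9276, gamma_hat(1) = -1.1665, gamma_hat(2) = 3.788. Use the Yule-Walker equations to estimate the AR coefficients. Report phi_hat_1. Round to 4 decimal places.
\hat\phi_{1} = -0.0580

The Yule-Walker equations for an AR(p) process read, in matrix form,
  Gamma_p phi = r_p,   with   (Gamma_p)_{ij} = gamma(|i - j|),
                       (r_p)_i = gamma(i),   i,j = 1..p.
Substitute the sample gammas (Toeplitz matrix and right-hand side of size 2):
  Gamma_p = [[4.9276, -1.1665], [-1.1665, 4.9276]]
  r_p     = [-1.1665, 3.788]
Written out:
  4.9276 phi_1 - 1.1665 phi_2 = -1.1665
  -1.1665 phi_1 + 4.9276 phi_2 = 3.788
Solve by Cramer's rule:
  det = gamma(0)^2 - gamma(1)^2 = (4.9276)^2 - (-1.1665)^2 = 24.28124176 - 1.36072225 = 22.92051951
  phi_hat_1 = [gamma(1) gamma(0) - gamma(1) gamma(2)] / det = [(-1.1665)(4.9276) - (-1.1665)(3.788)] / 22.92051951 = -1.3293434 / 22.92051951 = -0.058
  phi_hat_2 = [gamma(0) gamma(2) - gamma(1)^2] / det = [(4.9276)(3.788) - (-1.1665)^2] / 22.92051951 = 17.30502655 / 22.92051951 = 0.755
So phi_hat = [-0.0580, 0.7550].
Therefore phi_hat_1 = -0.0580.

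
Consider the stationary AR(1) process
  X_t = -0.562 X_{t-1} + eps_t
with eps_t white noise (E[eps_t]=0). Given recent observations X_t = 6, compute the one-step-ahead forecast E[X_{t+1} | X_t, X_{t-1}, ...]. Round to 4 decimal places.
E[X_{t+1} \mid \mathcal F_t] = -3.3720

For an AR(p) model X_t = c + sum_i phi_i X_{t-i} + eps_t, the
one-step-ahead conditional mean is
  E[X_{t+1} | X_t, ...] = c + sum_i phi_i X_{t+1-i}.
Substitute known values:
  E[X_{t+1} | ...] = (-0.562) * (6)
                   = -3.3720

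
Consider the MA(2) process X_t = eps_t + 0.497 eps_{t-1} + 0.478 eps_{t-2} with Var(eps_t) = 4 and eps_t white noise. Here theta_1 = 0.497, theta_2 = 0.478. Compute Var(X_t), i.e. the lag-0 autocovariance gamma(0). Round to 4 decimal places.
\gamma(0) = 5.9020

For an MA(q) process X_t = eps_t + sum_i theta_i eps_{t-i} with
Var(eps_t) = sigma^2, the variance is
  gamma(0) = sigma^2 * (1 + sum_i theta_i^2).
  sum_i theta_i^2 = (0.497)^2 + (0.478)^2 = 0.247009 + 0.228484 = 0.475493.
  gamma(0) = 4 * (1 + 0.475493) = 4 * 1.475493 = 5.901972, which rounds to 5.9020.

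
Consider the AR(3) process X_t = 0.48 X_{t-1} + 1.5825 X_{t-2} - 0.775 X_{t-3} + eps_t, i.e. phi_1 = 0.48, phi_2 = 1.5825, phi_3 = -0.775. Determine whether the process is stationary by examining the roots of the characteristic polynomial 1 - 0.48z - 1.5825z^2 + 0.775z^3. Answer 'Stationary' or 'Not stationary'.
\text{Not stationary}

The AR(p) characteristic polynomial is P(z) = 1 - 0.48z - 1.5825z^2 + 0.775z^3.
Stationarity requires all roots to lie outside the unit circle, i.e. |z| > 1 for every root.
Degree 3: look for a simple real root z0 first, then factor out (1 - z/z0) and solve the remaining quadratic.
Testing z0 = 0.8: P(0.8) = 1 + (-0.48)(0.8) + (-1.5825)(0.8)^2 + (0.775)(0.8)^3
  = 1 + (-0.384) + (-1.0128) + (0.3968) = 0.  So z_0 = 0.8 is a root, |z_0| = 0.8.
Divide out the factor (1 - 1.25 z) = (1 - z/z0) (since 1/z0 = 1.25):
  P(z) = (1 - 1.25 z)(1 + (0.77) z + (-0.62) z^2)
  [check: z-coef 0.77 - (1.25) = -0.48; z^2-coef -0.62 - (1.25)(0.77) = -1.5825; z^3-coef -(1.25)(-0.62) = 0.775.]
Remaining roots from the quadratic factor 1 + (0.77) z + (-0.62) z^2:
  Set 1 + (0.77) z + (-0.62) z^2 = 0, i.e. a z^2 + b z + c = 0 with a = -0.62, b = 0.77, c = 1.
  Discriminant D = b^2 - 4ac = (0.77)^2 - 4*(-0.62)*1 = 0.5929 - (-2.48) = 3.0729.
  D >= 0, so the roots are real: z = (-b +/- sqrt(D)) / (2a) = (-0.77 +/- 1.752969) / (-1.24).
    z_1 = (-0.77 + 1.752969) / (-1.24) = -0.7927,   |z_1| = 0.7927.
    z_2 = (-0.77 - 1.752969) / (-1.24) = 2.0347,   |z_2| = 2.0347.
Moduli of all roots: 0.8000, 0.7927, 2.0347.
All moduli strictly greater than 1? No.
Verdict: Not stationary.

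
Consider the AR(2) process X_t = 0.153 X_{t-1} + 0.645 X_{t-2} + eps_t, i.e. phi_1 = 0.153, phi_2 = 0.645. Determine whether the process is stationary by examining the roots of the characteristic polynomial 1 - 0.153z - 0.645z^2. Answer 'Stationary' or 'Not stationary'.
\text{Stationary}

The AR(p) characteristic polynomial is P(z) = 1 - 0.153z - 0.645z^2.
Stationarity requires all roots to lie outside the unit circle, i.e. |z| > 1 for every root.
Set 1 + (-0.153) z + (-0.645) z^2 = 0, i.e. a z^2 + b z + c = 0 with a = -0.645, b = -0.153, c = 1.
Discriminant D = b^2 - 4ac = (-0.153)^2 - 4*(-0.645)*1 = 0.023409 - (-2.58) = 2.603409.
D >= 0, so the roots are real: z = (-b +/- sqrt(D)) / (2a) = (0.153 +/- 1.613508) / (-1.29).
  z_1 = (0.153 + 1.613508) / (-1.29) = -1.3694,   |z_1| = 1.3694.
  z_2 = (0.153 - 1.613508) / (-1.29) = 1.1322,   |z_2| = 1.1322.
Moduli of all roots: 1.3694, 1.1322.
All moduli strictly greater than 1? Yes.
Verdict: Stationary.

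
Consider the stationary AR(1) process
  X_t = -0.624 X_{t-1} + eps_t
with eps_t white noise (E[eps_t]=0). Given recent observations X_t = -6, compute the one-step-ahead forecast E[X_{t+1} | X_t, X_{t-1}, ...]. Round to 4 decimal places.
E[X_{t+1} \mid \mathcal F_t] = 3.7440

For an AR(p) model X_t = c + sum_i phi_i X_{t-i} + eps_t, the
one-step-ahead conditional mean is
  E[X_{t+1} | X_t, ...] = c + sum_i phi_i X_{t+1-i}.
Substitute known values:
  E[X_{t+1} | ...] = (-0.624) * (-6)
                   = 3.7440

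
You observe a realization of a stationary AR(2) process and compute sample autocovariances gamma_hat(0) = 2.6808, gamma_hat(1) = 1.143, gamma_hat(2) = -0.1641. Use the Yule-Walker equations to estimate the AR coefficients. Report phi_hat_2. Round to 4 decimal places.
\hat\phi_{2} = -0.2970

The Yule-Walker equations for an AR(p) process read, in matrix form,
  Gamma_p phi = r_p,   with   (Gamma_p)_{ij} = gamma(|i - j|),
                       (r_p)_i = gamma(i),   i,j = 1..p.
Substitute the sample gammas (Toeplitz matrix and right-hand side of size 2):
  Gamma_p = [[2.6808, 1.143], [1.143, 2.6808]]
  r_p     = [1.143, -0.1641]
Written out:
  2.6808 phi_1 + 1.143 phi_2 = 1.143
  1.143 phi_1 + 2.6808 phi_2 = -0.1641
Solve by Cramer's rule:
  det = gamma(0)^2 - gamma(1)^2 = (2.6808)^2 - (1.143)^2 = 7.18668864 - 1.306449 = 5.88023964
  phi_hat_1 = [gamma(1) gamma(0) - gamma(1) gamma(2)] / det = [(1.143)(2.6808) - (1.143)(-0.1641)] / 5.88023964 = 3.2517207 / 5.88023964 = 0.553
  phi_hat_2 = [gamma(0) gamma(2) - gamma(1)^2] / det = [(2.6808)(-0.1641) - (1.143)^2] / 5.88023964 = -1.74636828 / 5.88023964 = -0.297
So phi_hat = [0.5530, -0.2970].
Therefore phi_hat_2 = -0.2970.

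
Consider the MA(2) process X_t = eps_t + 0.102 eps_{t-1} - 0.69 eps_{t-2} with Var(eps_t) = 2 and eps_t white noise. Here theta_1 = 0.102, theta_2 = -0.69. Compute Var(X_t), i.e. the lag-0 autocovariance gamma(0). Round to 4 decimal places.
\gamma(0) = 2.9730

For an MA(q) process X_t = eps_t + sum_i theta_i eps_{t-i} with
Var(eps_t) = sigma^2, the variance is
  gamma(0) = sigma^2 * (1 + sum_i theta_i^2).
  sum_i theta_i^2 = (0.102)^2 + (-0.69)^2 = 0.010404 + 0.4761 = 0.486504.
  gamma(0) = 2 * (1 + 0.486504) = 2 * 1.486504 = 2.973008, which rounds to 2.9730.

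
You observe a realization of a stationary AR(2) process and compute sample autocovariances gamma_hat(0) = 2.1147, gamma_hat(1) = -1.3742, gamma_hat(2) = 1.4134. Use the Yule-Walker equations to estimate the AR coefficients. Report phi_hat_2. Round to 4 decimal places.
\hat\phi_{2} = 0.4260

The Yule-Walker equations for an AR(p) process read, in matrix form,
  Gamma_p phi = r_p,   with   (Gamma_p)_{ij} = gamma(|i - j|),
                       (r_p)_i = gamma(i),   i,j = 1..p.
Substitute the sample gammas (Toeplitz matrix and right-hand side of size 2):
  Gamma_p = [[2.1147, -1.3742], [-1.3742, 2.1147]]
  r_p     = [-1.3742, 1.4134]
Written out:
  2.1147 phi_1 - 1.3742 phi_2 = -1.3742
  -1.3742 phi_1 + 2.1147 phi_2 = 1.4134
Solve by Cramer's rule:
  det = gamma(0)^2 - gamma(1)^2 = (2.1147)^2 - (-1.3742)^2 = 4.47195609 - 1.88842564 = 2.58353045
  phi_hat_1 = [gamma(1) gamma(0) - gamma(1) gamma(2)] / det = [(-1.3742)(2.1147) - (-1.3742)(1.4134)] / 2.58353045 = -0.96372646 / 2.58353045 = -0.373
  phi_hat_2 = [gamma(0) gamma(2) - gamma(1)^2] / det = [(2.1147)(1.4134) - (-1.3742)^2] / 2.58353045 = 1.10049134 / 2.58353045 = 0.426
So phi_hat = [-0.3730, 0.4260].
Therefore phi_hat_2 = 0.4260.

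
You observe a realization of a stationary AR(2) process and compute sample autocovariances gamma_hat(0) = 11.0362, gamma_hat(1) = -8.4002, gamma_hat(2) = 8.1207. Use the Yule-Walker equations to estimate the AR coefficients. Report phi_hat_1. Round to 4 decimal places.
\hat\phi_{1} = -0.4780

The Yule-Walker equations for an AR(p) process read, in matrix form,
  Gamma_p phi = r_p,   with   (Gamma_p)_{ij} = gamma(|i - j|),
                       (r_p)_i = gamma(i),   i,j = 1..p.
Substitute the sample gammas (Toeplitz matrix and right-hand side of size 2):
  Gamma_p = [[11.0362, -8.4002], [-8.4002, 11.0362]]
  r_p     = [-8.4002, 8.1207]
Written out:
  11.0362 phi_1 - 8.4002 phi_2 = -8.4002
  -8.4002 phi_1 + 11.0362 phi_2 = 8.1207
Solve by Cramer's rule:
  det = gamma(0)^2 - gamma(1)^2 = (11.0362)^2 - (-8.4002)^2 = 121.79771044 - 70.56336004 = 51.2343504
  phi_hat_1 = [gamma(1) gamma(0) - gamma(1) gamma(2)] / det = [(-8.4002)(11.0362) - (-8.4002)(8.1207)] / 51.2343504 = -24.4907831 / 51.2343504 = -0.478
  phi_hat_2 = [gamma(0) gamma(2) - gamma(1)^2] / det = [(11.0362)(8.1207) - (-8.4002)^2] / 51.2343504 = 19.0583093 / 51.2343504 = 0.372
So phi_hat = [-0.4780, 0.3720].
Therefore phi_hat_1 = -0.4780.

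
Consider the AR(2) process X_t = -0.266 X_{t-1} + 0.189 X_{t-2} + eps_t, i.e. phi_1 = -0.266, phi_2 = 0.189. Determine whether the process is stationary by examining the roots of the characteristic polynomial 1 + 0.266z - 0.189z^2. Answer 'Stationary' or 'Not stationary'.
\text{Stationary}

The AR(p) characteristic polynomial is P(z) = 1 + 0.266z - 0.189z^2.
Stationarity requires all roots to lie outside the unit circle, i.e. |z| > 1 for every root.
Set 1 + (0.266) z + (-0.189) z^2 = 0, i.e. a z^2 + b z + c = 0 with a = -0.189, b = 0.266, c = 1.
Discriminant D = b^2 - 4ac = (0.266)^2 - 4*(-0.189)*1 = 0.070756 - (-0.756) = 0.826756.
D >= 0, so the roots are real: z = (-b +/- sqrt(D)) / (2a) = (-0.266 +/- 0.909261) / (-0.378).
  z_1 = (-0.266 + 0.909261) / (-0.378) = -1.7017,   |z_1| = 1.7017.
  z_2 = (-0.266 - 0.909261) / (-0.378) = 3.1092,   |z_2| = 3.1092.
Moduli of all roots: 1.7017, 3.1092.
All moduli strictly greater than 1? Yes.
Verdict: Stationary.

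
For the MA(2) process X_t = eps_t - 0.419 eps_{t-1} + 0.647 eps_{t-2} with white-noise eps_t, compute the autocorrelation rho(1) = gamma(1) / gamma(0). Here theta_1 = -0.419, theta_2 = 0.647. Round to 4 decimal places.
\rho(1) = -0.4329

For an MA(q) process with theta_0 = 1, the autocovariance is
  gamma(k) = sigma^2 * sum_{i=0..q-k} theta_i * theta_{i+k},
and rho(k) = gamma(k) / gamma(0). Sigma^2 cancels.
  numerator   = (1)*(-0.419) + (-0.419)*(0.647) = -0.690093.
  denominator = (1)^2 + (-0.419)^2 + (0.647)^2 = 1.59417.
  rho(1) = -0.690093 / 1.59417 = -0.4329.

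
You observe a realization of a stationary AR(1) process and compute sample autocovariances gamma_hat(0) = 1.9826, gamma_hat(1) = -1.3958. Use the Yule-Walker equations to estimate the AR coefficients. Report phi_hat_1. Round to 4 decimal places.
\hat\phi_{1} = -0.7040

The Yule-Walker equations for an AR(p) process read, in matrix form,
  Gamma_p phi = r_p,   with   (Gamma_p)_{ij} = gamma(|i - j|),
                       (r_p)_i = gamma(i),   i,j = 1..p.
Substitute the sample gammas (Toeplitz matrix and right-hand side of size 1):
  Gamma_p = [[1.9826]]
  r_p     = [-1.3958]
With p = 1 this is the single equation gamma(0) phi_1 = gamma(1):
  phi_hat_1 = gamma(1) / gamma(0) = -1.3958 / 1.9826 = -0.7040.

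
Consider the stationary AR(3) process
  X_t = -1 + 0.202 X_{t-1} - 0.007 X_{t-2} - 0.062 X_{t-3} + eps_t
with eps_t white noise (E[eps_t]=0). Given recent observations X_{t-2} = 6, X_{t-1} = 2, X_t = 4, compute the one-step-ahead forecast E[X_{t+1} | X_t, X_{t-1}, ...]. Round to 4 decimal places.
E[X_{t+1} \mid \mathcal F_t] = -0.5780

For an AR(p) model X_t = c + sum_i phi_i X_{t-i} + eps_t, the
one-step-ahead conditional mean is
  E[X_{t+1} | X_t, ...] = c + sum_i phi_i X_{t+1-i}.
Substitute known values:
  E[X_{t+1} | ...] = -1 + (0.202) * (4) + (-0.007) * (2) + (-0.062) * (6)
                   = -0.5780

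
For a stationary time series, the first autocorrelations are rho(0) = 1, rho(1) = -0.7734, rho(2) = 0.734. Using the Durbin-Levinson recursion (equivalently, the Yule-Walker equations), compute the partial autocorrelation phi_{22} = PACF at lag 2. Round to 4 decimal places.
\phi_{22} = 0.3381

The PACF at lag k is phi_{kk}, the last component of the solution
to the Yule-Walker system G_k phi = r_k where
  (G_k)_{ij} = rho(|i - j|), (r_k)_i = rho(i), i,j = 1..k.
Equivalently, Durbin-Levinson gives phi_{kk} iteratively:
  phi_{11} = rho(1)
  phi_{kk} = [rho(k) - sum_{j=1..k-1} phi_{k-1,j} rho(k-j)]
            / [1 - sum_{j=1..k-1} phi_{k-1,j} rho(j)],
  phi_{k,j} = phi_{k-1,j} - phi_{kk} phi_{k-1,k-j},  j = 1..k-1.
Step k = 1:
  phi_11 = rho(1) = -0.7734.
Step k = 2:
  phi_22 = [rho(2) - phi_11 rho(1)] / [1 - phi_11 rho(1)] = [0.734 - (-0.7734)(-0.7734)] / [1 - (-0.7734)(-0.7734)]
         = 0.13585244 / 0.40185244 = 0.3381.
Therefore phi_{22} = 0.3381.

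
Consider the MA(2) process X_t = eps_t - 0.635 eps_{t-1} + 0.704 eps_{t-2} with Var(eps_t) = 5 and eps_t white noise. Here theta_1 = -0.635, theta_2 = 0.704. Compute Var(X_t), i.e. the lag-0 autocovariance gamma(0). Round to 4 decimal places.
\gamma(0) = 9.4942

For an MA(q) process X_t = eps_t + sum_i theta_i eps_{t-i} with
Var(eps_t) = sigma^2, the variance is
  gamma(0) = sigma^2 * (1 + sum_i theta_i^2).
  sum_i theta_i^2 = (-0.635)^2 + (0.704)^2 = 0.403225 + 0.495616 = 0.898841.
  gamma(0) = 5 * (1 + 0.898841) = 5 * 1.898841 = 9.494205, which rounds to 9.4942.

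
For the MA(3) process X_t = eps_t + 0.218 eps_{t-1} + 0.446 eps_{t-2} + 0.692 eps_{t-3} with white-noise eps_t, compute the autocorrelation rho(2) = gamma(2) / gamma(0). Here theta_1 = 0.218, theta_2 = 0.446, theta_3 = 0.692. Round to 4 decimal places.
\rho(2) = 0.3459

For an MA(q) process with theta_0 = 1, the autocovariance is
  gamma(k) = sigma^2 * sum_{i=0..q-k} theta_i * theta_{i+k},
and rho(k) = gamma(k) / gamma(0). Sigma^2 cancels.
  numerator   = (1)*(0.446) + (0.218)*(0.692) = 0.596856.
  denominator = (1)^2 + (0.218)^2 + (0.446)^2 + (0.692)^2 = 1.725304.
  rho(2) = 0.596856 / 1.725304 = 0.3459.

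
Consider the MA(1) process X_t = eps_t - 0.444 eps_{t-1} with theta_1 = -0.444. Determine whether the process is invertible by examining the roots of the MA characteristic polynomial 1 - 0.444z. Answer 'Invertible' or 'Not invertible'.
\text{Invertible}

The MA(q) characteristic polynomial is P(z) = 1 - 0.444z.
Invertibility requires all roots to lie outside the unit circle, i.e. |z| > 1 for every root.
This is linear in z: 1 + (-0.444) z = 0  =>  z = -1/(-0.444) = 2.252252,  |z| = 2.252252.
Moduli of all roots: 2.2523.
All moduli strictly greater than 1? Yes.
Verdict: Invertible.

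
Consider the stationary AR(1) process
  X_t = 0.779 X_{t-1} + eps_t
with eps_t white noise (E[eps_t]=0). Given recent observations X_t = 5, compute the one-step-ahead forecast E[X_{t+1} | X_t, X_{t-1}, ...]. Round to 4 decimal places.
E[X_{t+1} \mid \mathcal F_t] = 3.8950

For an AR(p) model X_t = c + sum_i phi_i X_{t-i} + eps_t, the
one-step-ahead conditional mean is
  E[X_{t+1} | X_t, ...] = c + sum_i phi_i X_{t+1-i}.
Substitute known values:
  E[X_{t+1} | ...] = (0.779) * (5)
                   = 3.8950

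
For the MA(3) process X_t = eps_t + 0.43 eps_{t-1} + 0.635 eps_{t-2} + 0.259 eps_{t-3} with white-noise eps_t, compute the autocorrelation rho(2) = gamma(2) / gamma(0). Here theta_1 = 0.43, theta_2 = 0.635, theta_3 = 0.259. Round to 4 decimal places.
\rho(2) = 0.4509

For an MA(q) process with theta_0 = 1, the autocovariance is
  gamma(k) = sigma^2 * sum_{i=0..q-k} theta_i * theta_{i+k},
and rho(k) = gamma(k) / gamma(0). Sigma^2 cancels.
  numerator   = (1)*(0.635) + (0.43)*(0.259) = 0.74637.
  denominator = (1)^2 + (0.43)^2 + (0.635)^2 + (0.259)^2 = 1.655206.
  rho(2) = 0.74637 / 1.655206 = 0.4509.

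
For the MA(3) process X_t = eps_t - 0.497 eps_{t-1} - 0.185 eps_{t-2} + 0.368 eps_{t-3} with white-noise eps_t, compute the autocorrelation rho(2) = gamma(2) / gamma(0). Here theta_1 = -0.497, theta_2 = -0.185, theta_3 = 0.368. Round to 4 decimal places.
\rho(2) = -0.2597

For an MA(q) process with theta_0 = 1, the autocovariance is
  gamma(k) = sigma^2 * sum_{i=0..q-k} theta_i * theta_{i+k},
and rho(k) = gamma(k) / gamma(0). Sigma^2 cancels.
  numerator   = (1)*(-0.185) + (-0.497)*(0.368) = -0.367896.
  denominator = (1)^2 + (-0.497)^2 + (-0.185)^2 + (0.368)^2 = 1.416658.
  rho(2) = -0.367896 / 1.416658 = -0.2597.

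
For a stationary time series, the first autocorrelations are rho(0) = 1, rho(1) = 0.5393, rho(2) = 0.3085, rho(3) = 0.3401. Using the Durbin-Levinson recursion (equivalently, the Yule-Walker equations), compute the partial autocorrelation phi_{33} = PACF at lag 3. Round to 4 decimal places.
\phi_{33} = 0.2320

The PACF at lag k is phi_{kk}, the last component of the solution
to the Yule-Walker system G_k phi = r_k where
  (G_k)_{ij} = rho(|i - j|), (r_k)_i = rho(i), i,j = 1..k.
Equivalently, Durbin-Levinson gives phi_{kk} iteratively:
  phi_{11} = rho(1)
  phi_{kk} = [rho(k) - sum_{j=1..k-1} phi_{k-1,j} rho(k-j)]
            / [1 - sum_{j=1..k-1} phi_{k-1,j} rho(j)],
  phi_{k,j} = phi_{k-1,j} - phi_{kk} phi_{k-1,k-j},  j = 1..k-1.
Step k = 1:
  phi_11 = rho(1) = 0.5393.
Step k = 2:
  phi_22 = [rho(2) - phi_11 rho(1)] / [1 - phi_11 rho(1)] = [0.3085 - (0.5393)(0.5393)] / [1 - (0.5393)(0.5393)]
         = 0.01765551 / 0.70915551 = 0.024897.
  Update: phi_21 = phi_11 - phi_22 phi_11 = 0.5393 - (0.024897)(0.5393) = 0.525873.
Step k = 3:
  phi_33 = [rho(3) - phi_21 rho(2) - phi_22 rho(1)] / [1 - phi_21 rho(1) - phi_22 rho(2)]
    numerator   = 0.3401 - (0.525873)(0.3085) - (0.024897)(0.5393) = 0.16444139
    denominator = 1 - (0.525873)(0.5393) - (0.024897)(0.3085) = 0.70871595
  phi_33 = 0.16444139 / 0.70871595 = 0.232.
Therefore phi_{33} = 0.2320.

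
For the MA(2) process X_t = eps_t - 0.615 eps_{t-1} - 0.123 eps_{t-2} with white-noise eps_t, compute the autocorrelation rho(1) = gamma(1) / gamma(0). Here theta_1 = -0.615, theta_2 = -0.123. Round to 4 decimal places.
\rho(1) = -0.3871

For an MA(q) process with theta_0 = 1, the autocovariance is
  gamma(k) = sigma^2 * sum_{i=0..q-k} theta_i * theta_{i+k},
and rho(k) = gamma(k) / gamma(0). Sigma^2 cancels.
  numerator   = (1)*(-0.615) + (-0.615)*(-0.123) = -0.539355.
  denominator = (1)^2 + (-0.615)^2 + (-0.123)^2 = 1.393354.
  rho(1) = -0.539355 / 1.393354 = -0.3871.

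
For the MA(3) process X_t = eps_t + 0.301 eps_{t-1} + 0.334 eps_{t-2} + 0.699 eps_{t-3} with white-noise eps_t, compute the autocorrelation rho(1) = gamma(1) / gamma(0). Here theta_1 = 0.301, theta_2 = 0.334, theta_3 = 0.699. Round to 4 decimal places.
\rho(1) = 0.3756

For an MA(q) process with theta_0 = 1, the autocovariance is
  gamma(k) = sigma^2 * sum_{i=0..q-k} theta_i * theta_{i+k},
and rho(k) = gamma(k) / gamma(0). Sigma^2 cancels.
  numerator   = (1)*(0.301) + (0.301)*(0.334) + (0.334)*(0.699) = 0.635.
  denominator = (1)^2 + (0.301)^2 + (0.334)^2 + (0.699)^2 = 1.690758.
  rho(1) = 0.635 / 1.690758 = 0.3756.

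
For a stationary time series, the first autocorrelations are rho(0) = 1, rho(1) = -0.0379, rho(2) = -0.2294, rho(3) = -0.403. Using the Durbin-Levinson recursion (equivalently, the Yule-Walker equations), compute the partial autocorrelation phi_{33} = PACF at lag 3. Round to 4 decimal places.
\phi_{33} = -0.4470

The PACF at lag k is phi_{kk}, the last component of the solution
to the Yule-Walker system G_k phi = r_k where
  (G_k)_{ij} = rho(|i - j|), (r_k)_i = rho(i), i,j = 1..k.
Equivalently, Durbin-Levinson gives phi_{kk} iteratively:
  phi_{11} = rho(1)
  phi_{kk} = [rho(k) - sum_{j=1..k-1} phi_{k-1,j} rho(k-j)]
            / [1 - sum_{j=1..k-1} phi_{k-1,j} rho(j)],
  phi_{k,j} = phi_{k-1,j} - phi_{kk} phi_{k-1,k-j},  j = 1..k-1.
Step k = 1:
  phi_11 = rho(1) = -0.0379.
Step k = 2:
  phi_22 = [rho(2) - phi_11 rho(1)] / [1 - phi_11 rho(1)] = [-0.2294 - (-0.0379)(-0.0379)] / [1 - (-0.0379)(-0.0379)]
         = -0.23083641 / 0.99856359 = -0.231168.
  Update: phi_21 = phi_11 - phi_22 phi_11 = -0.0379 - (-0.231168)(-0.0379) = -0.046661.
Step k = 3:
  phi_33 = [rho(3) - phi_21 rho(2) - phi_22 rho(1)] / [1 - phi_21 rho(1) - phi_22 rho(2)]
    numerator   = -0.403 - (-0.046661)(-0.2294) - (-0.231168)(-0.0379) = -0.42246538
    denominator = 1 - (-0.046661)(-0.0379) - (-0.231168)(-0.2294) = 0.94520149
  phi_33 = -0.42246538 / 0.94520149 = -0.447.
Therefore phi_{33} = -0.4470.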